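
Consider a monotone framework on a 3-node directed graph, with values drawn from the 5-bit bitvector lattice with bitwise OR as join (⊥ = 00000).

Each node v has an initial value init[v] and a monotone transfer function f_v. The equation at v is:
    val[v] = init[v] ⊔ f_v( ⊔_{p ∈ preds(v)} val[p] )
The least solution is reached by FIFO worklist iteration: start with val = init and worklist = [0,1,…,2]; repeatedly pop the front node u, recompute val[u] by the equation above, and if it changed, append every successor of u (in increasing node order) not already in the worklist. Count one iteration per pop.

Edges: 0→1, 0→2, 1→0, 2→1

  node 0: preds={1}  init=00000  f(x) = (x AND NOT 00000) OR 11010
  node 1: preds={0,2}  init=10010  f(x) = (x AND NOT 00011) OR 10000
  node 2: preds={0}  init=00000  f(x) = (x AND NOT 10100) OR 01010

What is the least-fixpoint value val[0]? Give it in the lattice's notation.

11010

Iteration log — 5 steps:
  step 1. node 0  ⊔preds=10010  new=11010  old=00000  +wl: 
  step 2. node 1  ⊔preds=11010  new=11010  old=10010  +wl: 0
  step 3. node 2  ⊔preds=11010  new=01010  old=00000  +wl: 1
  step 4. node 0  ⊔preds=11010  new=11010  stable
  step 5. node 1  ⊔preds=11010  new=11010  stable

Least fixpoint reached:
  node 0: 11010
  node 1: 11010
  node 2: 01010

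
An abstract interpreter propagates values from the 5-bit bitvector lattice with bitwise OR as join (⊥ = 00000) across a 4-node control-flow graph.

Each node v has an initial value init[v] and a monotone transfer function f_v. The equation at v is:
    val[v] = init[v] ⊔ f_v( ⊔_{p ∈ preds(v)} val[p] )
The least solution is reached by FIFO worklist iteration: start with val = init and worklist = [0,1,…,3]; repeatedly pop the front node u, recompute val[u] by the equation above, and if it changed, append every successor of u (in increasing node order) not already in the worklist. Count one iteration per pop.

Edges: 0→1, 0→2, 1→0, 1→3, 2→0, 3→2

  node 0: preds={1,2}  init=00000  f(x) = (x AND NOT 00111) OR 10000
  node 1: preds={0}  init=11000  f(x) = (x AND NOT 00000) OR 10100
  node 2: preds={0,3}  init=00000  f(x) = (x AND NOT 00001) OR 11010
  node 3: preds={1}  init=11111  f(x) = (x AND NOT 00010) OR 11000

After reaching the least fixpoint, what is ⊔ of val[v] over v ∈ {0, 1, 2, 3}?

11111

Worklist (5 pops):
  #1 pop 0: in=11000 → 11000 (was 00000); enqueue []
  #2 pop 1: in=11000 → 11100 (was 11000); enqueue [0]
  #3 pop 2: in=11111 → 11110 (was 00000); enqueue []
  #4 pop 3: in=11100 → 11111 (no change)
  #5 pop 0: in=11110 → 11000 (no change)

Fixpoint:
  val[0] = 11000
  val[1] = 11100
  val[2] = 11110
  val[3] = 11111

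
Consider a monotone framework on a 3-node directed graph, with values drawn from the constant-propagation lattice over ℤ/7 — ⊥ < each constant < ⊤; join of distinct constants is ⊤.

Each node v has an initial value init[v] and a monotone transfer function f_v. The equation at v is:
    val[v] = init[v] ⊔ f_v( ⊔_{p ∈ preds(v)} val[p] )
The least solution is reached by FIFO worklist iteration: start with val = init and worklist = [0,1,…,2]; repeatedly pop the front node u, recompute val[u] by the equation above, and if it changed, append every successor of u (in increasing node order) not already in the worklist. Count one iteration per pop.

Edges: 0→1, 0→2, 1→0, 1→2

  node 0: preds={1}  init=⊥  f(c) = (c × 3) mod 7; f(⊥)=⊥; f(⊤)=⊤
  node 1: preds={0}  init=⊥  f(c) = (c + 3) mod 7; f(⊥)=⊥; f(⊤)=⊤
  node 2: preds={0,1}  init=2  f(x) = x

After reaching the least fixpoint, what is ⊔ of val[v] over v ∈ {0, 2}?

Trace (3 dequeues):
  [1] u=0 | in ⊥ | out ⊥ | ==
  [2] u=1 | in ⊥ | out ⊥ | ==
  [3] u=2 | in ⊥ | out 2 | ==

Converged values:
  [0] ⊥
  [1] ⊥
  [2] 2

2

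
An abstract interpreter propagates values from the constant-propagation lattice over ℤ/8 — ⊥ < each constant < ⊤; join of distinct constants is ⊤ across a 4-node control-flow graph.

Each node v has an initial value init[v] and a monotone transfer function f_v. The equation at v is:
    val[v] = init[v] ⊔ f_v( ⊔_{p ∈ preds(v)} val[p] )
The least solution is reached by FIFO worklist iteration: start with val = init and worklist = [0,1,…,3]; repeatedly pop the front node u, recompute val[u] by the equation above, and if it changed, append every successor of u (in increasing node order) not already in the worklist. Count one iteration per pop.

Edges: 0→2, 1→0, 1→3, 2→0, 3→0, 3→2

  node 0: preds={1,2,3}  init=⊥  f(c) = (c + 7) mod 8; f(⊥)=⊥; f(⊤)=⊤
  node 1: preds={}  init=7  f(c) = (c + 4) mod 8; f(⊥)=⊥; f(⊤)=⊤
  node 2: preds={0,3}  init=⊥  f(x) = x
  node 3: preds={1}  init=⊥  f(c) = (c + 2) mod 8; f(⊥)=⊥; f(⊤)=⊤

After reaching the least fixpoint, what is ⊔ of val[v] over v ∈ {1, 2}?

⊤

Iteration log — 7 steps:
  step 1. node 0  ⊔preds=7  new=6  old=⊥  +wl: 
  step 2. node 1  ⊔preds=⊥  new=7  stable
  step 3. node 2  ⊔preds=6  new=6  old=⊥  +wl: 0
  step 4. node 3  ⊔preds=7  new=1  old=⊥  +wl: 2
  step 5. node 0  ⊔preds=⊤  new=⊤  old=6  +wl: 
  step 6. node 2  ⊔preds=⊤  new=⊤  old=6  +wl: 0
  step 7. node 0  ⊔preds=⊤  new=⊤  stable

Least fixpoint reached:
  node 0: ⊤
  node 1: 7
  node 2: ⊤
  node 3: 1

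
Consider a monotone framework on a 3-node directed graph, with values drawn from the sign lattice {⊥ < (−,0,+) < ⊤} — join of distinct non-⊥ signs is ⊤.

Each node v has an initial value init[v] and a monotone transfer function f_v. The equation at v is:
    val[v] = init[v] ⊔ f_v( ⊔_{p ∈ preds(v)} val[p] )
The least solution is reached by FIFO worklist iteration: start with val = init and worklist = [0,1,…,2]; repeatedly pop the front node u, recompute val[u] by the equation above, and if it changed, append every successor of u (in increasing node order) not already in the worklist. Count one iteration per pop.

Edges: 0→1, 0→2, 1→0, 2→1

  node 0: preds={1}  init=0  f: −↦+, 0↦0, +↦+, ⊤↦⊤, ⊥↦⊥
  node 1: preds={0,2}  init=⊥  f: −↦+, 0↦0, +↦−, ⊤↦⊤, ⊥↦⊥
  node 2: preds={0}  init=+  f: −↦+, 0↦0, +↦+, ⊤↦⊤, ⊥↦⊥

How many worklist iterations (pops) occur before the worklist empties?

6

Trace (6 dequeues):
  [1] u=0 | in ⊥ | out 0 | ==
  [2] u=1 | in ⊤ | out ⊤ | prev ⊥ | push {0}
  [3] u=2 | in 0 | out ⊤ | prev + | push {1}
  [4] u=0 | in ⊤ | out ⊤ | prev 0 | push {2}
  [5] u=1 | in ⊤ | out ⊤ | ==
  [6] u=2 | in ⊤ | out ⊤ | ==

Converged values:
  [0] ⊤
  [1] ⊤
  [2] ⊤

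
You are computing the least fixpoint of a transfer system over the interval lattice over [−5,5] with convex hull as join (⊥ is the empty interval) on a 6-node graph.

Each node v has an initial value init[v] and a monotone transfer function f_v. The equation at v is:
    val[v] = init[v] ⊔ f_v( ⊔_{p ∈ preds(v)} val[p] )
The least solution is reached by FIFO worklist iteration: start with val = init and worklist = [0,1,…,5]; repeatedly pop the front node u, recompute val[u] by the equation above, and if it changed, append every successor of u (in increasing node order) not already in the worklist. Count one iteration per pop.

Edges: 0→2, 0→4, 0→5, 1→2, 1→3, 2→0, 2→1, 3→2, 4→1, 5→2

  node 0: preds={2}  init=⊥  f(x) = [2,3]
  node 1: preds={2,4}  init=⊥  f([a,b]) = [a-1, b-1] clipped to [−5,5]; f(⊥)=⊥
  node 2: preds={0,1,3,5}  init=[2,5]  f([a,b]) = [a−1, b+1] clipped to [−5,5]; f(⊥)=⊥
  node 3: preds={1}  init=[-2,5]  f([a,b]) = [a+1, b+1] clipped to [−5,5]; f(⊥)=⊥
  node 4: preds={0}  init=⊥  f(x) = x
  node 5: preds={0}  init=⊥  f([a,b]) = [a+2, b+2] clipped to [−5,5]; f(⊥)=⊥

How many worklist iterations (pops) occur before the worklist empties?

Worklist (15 pops):
  #1 pop 0: in=[2,5] → [2,3] (was ⊥); enqueue []
  #2 pop 1: in=[2,5] → [1,4] (was ⊥); enqueue []
  #3 pop 2: in=[-2,5] → [-3,5] (was [2,5]); enqueue [0,1]
  #4 pop 3: in=[1,4] → [-2,5] (no change)
  #5 pop 4: in=[2,3] → [2,3] (was ⊥); enqueue []
  #6 pop 5: in=[2,3] → [4,5] (was ⊥); enqueue [2]
  #7 pop 0: in=[-3,5] → [2,3] (no change)
  #8 pop 1: in=[-3,5] → [-4,4] (was [1,4]); enqueue [3]
  #9 pop 2: in=[-4,5] → [-5,5] (was [-3,5]); enqueue [0,1]
  #10 pop 3: in=[-4,4] → [-3,5] (was [-2,5]); enqueue [2]
  #11 pop 0: in=[-5,5] → [2,3] (no change)
  #12 pop 1: in=[-5,5] → [-5,4] (was [-4,4]); enqueue [3]
  #13 pop 2: in=[-5,5] → [-5,5] (no change)
  #14 pop 3: in=[-5,4] → [-4,5] (was [-3,5]); enqueue [2]
  #15 pop 2: in=[-5,5] → [-5,5] (no change)

Fixpoint:
  val[0] = [2,3]
  val[1] = [-5,4]
  val[2] = [-5,5]
  val[3] = [-4,5]
  val[4] = [2,3]
  val[5] = [4,5]

15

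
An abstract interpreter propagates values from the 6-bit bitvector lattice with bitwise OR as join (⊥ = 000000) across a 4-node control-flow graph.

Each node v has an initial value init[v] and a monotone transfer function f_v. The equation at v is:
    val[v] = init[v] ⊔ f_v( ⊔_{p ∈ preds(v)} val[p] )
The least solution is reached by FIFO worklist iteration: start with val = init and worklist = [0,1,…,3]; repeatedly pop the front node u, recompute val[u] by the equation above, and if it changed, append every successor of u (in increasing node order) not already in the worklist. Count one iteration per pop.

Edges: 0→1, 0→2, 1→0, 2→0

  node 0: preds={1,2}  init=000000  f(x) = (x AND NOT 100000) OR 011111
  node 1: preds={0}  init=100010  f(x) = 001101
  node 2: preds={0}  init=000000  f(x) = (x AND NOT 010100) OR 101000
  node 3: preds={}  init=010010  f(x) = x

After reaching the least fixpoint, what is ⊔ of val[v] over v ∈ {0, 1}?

Trace (5 dequeues):
  [1] u=0 | in 100010 | out 011111 | prev 000000 | push {}
  [2] u=1 | in 011111 | out 101111 | prev 100010 | push {0}
  [3] u=2 | in 011111 | out 101011 | prev 000000 | push {}
  [4] u=3 | in 000000 | out 010010 | ==
  [5] u=0 | in 101111 | out 011111 | ==

Converged values:
  [0] 011111
  [1] 101111
  [2] 101011
  [3] 010010

111111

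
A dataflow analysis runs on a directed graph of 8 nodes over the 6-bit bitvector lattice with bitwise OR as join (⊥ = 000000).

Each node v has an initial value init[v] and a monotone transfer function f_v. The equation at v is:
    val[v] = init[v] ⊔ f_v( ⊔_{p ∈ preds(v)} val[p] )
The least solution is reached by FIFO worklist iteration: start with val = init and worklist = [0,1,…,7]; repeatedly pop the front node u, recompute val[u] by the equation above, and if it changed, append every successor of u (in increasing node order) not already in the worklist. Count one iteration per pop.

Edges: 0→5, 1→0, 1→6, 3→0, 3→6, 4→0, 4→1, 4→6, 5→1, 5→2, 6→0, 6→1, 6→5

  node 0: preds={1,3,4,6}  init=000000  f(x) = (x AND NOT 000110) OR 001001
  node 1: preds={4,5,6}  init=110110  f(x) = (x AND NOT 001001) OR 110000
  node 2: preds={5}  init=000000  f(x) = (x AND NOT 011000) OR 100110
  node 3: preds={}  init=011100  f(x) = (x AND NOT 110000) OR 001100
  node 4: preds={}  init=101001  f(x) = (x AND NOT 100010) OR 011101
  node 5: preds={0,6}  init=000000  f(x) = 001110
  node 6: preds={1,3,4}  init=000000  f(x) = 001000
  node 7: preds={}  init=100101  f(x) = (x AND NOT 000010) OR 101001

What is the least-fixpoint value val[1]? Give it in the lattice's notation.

Iteration log — 12 steps:
  step 1. node 0  ⊔preds=111111  new=111001  old=000000  +wl: 
  step 2. node 1  ⊔preds=101001  new=110110  stable
  step 3. node 2  ⊔preds=000000  new=100110  old=000000  +wl: 
  step 4. node 3  ⊔preds=000000  new=011100  stable
  step 5. node 4  ⊔preds=000000  new=111101  old=101001  +wl: 0,1
  step 6. node 5  ⊔preds=111001  new=001110  old=000000  +wl: 2
  step 7. node 6  ⊔preds=111111  new=001000  old=000000  +wl: 5
  step 8. node 7  ⊔preds=000000  new=101101  old=100101  +wl: 
  step 9. node 0  ⊔preds=111111  new=111001  stable
  step 10. node 1  ⊔preds=111111  new=110110  stable
  step 11. node 2  ⊔preds=001110  new=100110  stable
  step 12. node 5  ⊔preds=111001  new=001110  stable

Least fixpoint reached:
  node 0: 111001
  node 1: 110110
  node 2: 100110
  node 3: 011100
  node 4: 111101
  node 5: 001110
  node 6: 001000
  node 7: 101101

110110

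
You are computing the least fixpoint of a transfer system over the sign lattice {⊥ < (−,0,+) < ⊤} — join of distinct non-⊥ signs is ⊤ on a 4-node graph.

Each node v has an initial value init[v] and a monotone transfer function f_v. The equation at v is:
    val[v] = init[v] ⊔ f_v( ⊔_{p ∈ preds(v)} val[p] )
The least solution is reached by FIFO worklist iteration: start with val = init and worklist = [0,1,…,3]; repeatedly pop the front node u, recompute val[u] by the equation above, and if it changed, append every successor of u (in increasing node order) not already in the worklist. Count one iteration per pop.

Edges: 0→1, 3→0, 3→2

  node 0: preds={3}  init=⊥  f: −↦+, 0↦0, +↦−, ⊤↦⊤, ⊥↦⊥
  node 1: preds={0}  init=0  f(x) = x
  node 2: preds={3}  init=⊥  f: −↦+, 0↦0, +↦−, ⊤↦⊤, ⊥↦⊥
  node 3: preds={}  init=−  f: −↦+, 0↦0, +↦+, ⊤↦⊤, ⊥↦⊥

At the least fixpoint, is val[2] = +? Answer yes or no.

Trace (4 dequeues):
  [1] u=0 | in − | out + | prev ⊥ | push {}
  [2] u=1 | in + | out ⊤ | prev 0 | push {}
  [3] u=2 | in − | out + | prev ⊥ | push {}
  [4] u=3 | in ⊥ | out − | ==

Converged values:
  [0] +
  [1] ⊤
  [2] +
  [3] −

yes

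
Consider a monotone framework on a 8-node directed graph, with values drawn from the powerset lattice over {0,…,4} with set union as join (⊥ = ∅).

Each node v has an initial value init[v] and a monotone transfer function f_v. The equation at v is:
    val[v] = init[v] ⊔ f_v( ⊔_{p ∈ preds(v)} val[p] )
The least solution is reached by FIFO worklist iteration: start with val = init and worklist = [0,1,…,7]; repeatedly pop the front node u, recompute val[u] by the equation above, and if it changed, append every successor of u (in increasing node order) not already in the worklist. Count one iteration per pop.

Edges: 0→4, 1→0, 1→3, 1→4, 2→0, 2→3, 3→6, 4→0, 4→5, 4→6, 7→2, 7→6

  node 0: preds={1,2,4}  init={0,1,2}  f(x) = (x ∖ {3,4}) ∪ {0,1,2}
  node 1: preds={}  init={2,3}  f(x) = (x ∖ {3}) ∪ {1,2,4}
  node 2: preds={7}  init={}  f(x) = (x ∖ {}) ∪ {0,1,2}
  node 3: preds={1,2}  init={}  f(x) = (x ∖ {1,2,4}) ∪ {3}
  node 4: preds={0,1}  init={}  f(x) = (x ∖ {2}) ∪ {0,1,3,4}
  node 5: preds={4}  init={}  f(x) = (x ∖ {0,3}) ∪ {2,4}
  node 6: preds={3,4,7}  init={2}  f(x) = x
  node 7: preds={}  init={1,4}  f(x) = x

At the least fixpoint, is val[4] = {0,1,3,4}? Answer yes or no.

yes

Iteration log — 9 steps:
  step 1. node 0  ⊔preds={2,3}  new={0,1,2}  stable
  step 2. node 1  ⊔preds={}  new={1,2,3,4}  old={2,3}  +wl: 0
  step 3. node 2  ⊔preds={1,4}  new={0,1,2,4}  old={}  +wl: 
  step 4. node 3  ⊔preds={0,1,2,3,4}  new={0,3}  old={}  +wl: 
  step 5. node 4  ⊔preds={0,1,2,3,4}  new={0,1,3,4}  old={}  +wl: 
  step 6. node 5  ⊔preds={0,1,3,4}  new={1,2,4}  old={}  +wl: 
  step 7. node 6  ⊔preds={0,1,3,4}  new={0,1,2,3,4}  old={2}  +wl: 
  step 8. node 7  ⊔preds={}  new={1,4}  stable
  step 9. node 0  ⊔preds={0,1,2,3,4}  new={0,1,2}  stable

Least fixpoint reached:
  node 0: {0,1,2}
  node 1: {1,2,3,4}
  node 2: {0,1,2,4}
  node 3: {0,3}
  node 4: {0,1,3,4}
  node 5: {1,2,4}
  node 6: {0,1,2,3,4}
  node 7: {1,4}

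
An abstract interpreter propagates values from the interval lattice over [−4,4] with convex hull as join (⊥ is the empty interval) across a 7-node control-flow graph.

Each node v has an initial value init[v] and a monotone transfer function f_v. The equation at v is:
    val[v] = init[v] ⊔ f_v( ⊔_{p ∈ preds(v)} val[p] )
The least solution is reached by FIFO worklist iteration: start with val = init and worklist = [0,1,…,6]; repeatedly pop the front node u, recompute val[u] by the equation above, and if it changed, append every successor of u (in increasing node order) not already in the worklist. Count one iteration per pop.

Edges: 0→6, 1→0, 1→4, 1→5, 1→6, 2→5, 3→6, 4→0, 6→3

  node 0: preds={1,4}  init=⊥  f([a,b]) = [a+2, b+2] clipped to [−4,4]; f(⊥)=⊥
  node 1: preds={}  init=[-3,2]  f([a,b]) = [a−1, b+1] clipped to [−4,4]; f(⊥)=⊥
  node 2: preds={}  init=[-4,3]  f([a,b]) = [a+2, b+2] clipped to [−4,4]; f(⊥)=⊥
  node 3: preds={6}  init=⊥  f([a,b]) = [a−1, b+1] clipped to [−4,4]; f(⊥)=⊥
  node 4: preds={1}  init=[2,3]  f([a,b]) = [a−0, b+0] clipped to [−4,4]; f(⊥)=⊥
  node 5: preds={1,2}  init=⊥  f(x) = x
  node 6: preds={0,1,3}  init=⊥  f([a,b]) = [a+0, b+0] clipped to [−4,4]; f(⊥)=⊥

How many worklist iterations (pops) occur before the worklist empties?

11

Iteration log — 11 steps:
  step 1. node 0  ⊔preds=[-3,3]  new=[-1,4]  old=⊥  +wl: 
  step 2. node 1  ⊔preds=⊥  new=[-3,2]  stable
  step 3. node 2  ⊔preds=⊥  new=[-4,3]  stable
  step 4. node 3  ⊔preds=⊥  new=⊥  stable
  step 5. node 4  ⊔preds=[-3,2]  new=[-3,3]  old=[2,3]  +wl: 0
  step 6. node 5  ⊔preds=[-4,3]  new=[-4,3]  old=⊥  +wl: 
  step 7. node 6  ⊔preds=[-3,4]  new=[-3,4]  old=⊥  +wl: 3
  step 8. node 0  ⊔preds=[-3,3]  new=[-1,4]  stable
  step 9. node 3  ⊔preds=[-3,4]  new=[-4,4]  old=⊥  +wl: 6
  step 10. node 6  ⊔preds=[-4,4]  new=[-4,4]  old=[-3,4]  +wl: 3
  step 11. node 3  ⊔preds=[-4,4]  new=[-4,4]  stable

Least fixpoint reached:
  node 0: [-1,4]
  node 1: [-3,2]
  node 2: [-4,3]
  node 3: [-4,4]
  node 4: [-3,3]
  node 5: [-4,3]
  node 6: [-4,4]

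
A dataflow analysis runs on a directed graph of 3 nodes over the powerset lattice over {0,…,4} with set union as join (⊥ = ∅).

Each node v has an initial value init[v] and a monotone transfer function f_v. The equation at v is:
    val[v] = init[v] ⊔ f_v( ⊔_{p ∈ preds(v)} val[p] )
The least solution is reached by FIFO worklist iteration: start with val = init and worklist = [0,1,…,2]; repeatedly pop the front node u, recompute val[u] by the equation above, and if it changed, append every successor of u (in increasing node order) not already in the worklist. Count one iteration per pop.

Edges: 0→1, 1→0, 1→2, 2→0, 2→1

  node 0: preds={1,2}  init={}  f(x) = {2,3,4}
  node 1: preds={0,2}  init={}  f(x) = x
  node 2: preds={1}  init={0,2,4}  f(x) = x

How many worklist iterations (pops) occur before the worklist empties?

5

Iteration log — 5 steps:
  step 1. node 0  ⊔preds={0,2,4}  new={2,3,4}  old={}  +wl: 
  step 2. node 1  ⊔preds={0,2,3,4}  new={0,2,3,4}  old={}  +wl: 0
  step 3. node 2  ⊔preds={0,2,3,4}  new={0,2,3,4}  old={0,2,4}  +wl: 1
  step 4. node 0  ⊔preds={0,2,3,4}  new={2,3,4}  stable
  step 5. node 1  ⊔preds={0,2,3,4}  new={0,2,3,4}  stable

Least fixpoint reached:
  node 0: {2,3,4}
  node 1: {0,2,3,4}
  node 2: {0,2,3,4}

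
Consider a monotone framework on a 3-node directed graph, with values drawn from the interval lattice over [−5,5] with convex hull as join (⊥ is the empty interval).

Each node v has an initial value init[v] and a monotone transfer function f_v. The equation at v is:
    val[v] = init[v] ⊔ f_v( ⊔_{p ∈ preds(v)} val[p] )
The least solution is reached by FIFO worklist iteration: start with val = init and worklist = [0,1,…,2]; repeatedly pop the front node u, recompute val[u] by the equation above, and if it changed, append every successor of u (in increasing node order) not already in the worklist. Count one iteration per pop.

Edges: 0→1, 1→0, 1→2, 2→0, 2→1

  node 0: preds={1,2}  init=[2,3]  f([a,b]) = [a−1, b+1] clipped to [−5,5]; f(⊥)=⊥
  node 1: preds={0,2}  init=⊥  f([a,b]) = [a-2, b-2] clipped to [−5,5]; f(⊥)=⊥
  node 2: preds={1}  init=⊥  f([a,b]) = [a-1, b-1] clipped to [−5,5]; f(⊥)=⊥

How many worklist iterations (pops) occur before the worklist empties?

Worklist (10 pops):
  #1 pop 0: in=⊥ → [2,3] (no change)
  #2 pop 1: in=[2,3] → [0,1] (was ⊥); enqueue [0]
  #3 pop 2: in=[0,1] → [-1,0] (was ⊥); enqueue [1]
  #4 pop 0: in=[-1,1] → [-2,3] (was [2,3]); enqueue []
  #5 pop 1: in=[-2,3] → [-4,1] (was [0,1]); enqueue [0,2]
  #6 pop 0: in=[-4,1] → [-5,3] (was [-2,3]); enqueue [1]
  #7 pop 2: in=[-4,1] → [-5,0] (was [-1,0]); enqueue [0]
  #8 pop 1: in=[-5,3] → [-5,1] (was [-4,1]); enqueue [2]
  #9 pop 0: in=[-5,1] → [-5,3] (no change)
  #10 pop 2: in=[-5,1] → [-5,0] (no change)

Fixpoint:
  val[0] = [-5,3]
  val[1] = [-5,1]
  val[2] = [-5,0]

10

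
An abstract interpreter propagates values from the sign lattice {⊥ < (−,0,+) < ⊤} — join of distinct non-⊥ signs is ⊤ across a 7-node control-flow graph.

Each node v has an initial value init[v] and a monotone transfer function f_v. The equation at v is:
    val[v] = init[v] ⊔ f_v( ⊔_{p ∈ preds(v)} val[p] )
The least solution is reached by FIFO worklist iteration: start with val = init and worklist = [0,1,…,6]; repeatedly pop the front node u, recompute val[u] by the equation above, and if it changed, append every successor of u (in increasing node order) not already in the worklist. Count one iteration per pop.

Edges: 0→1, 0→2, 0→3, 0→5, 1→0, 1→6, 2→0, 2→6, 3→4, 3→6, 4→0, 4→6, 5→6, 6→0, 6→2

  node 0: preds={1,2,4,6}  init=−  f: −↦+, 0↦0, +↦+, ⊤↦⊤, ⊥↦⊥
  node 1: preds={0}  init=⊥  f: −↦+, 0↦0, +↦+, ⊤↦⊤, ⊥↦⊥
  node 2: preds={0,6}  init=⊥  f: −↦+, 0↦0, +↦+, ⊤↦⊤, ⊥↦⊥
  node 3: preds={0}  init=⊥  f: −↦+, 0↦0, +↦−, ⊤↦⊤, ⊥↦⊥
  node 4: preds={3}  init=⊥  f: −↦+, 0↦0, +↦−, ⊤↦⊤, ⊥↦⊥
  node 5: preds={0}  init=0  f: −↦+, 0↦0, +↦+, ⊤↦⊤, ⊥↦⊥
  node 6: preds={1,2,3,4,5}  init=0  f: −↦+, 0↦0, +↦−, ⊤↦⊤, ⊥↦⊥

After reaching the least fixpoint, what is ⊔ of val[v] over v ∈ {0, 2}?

Worklist (9 pops):
  #1 pop 0: in=0 → ⊤ (was −); enqueue []
  #2 pop 1: in=⊤ → ⊤ (was ⊥); enqueue [0]
  #3 pop 2: in=⊤ → ⊤ (was ⊥); enqueue []
  #4 pop 3: in=⊤ → ⊤ (was ⊥); enqueue []
  #5 pop 4: in=⊤ → ⊤ (was ⊥); enqueue []
  #6 pop 5: in=⊤ → ⊤ (was 0); enqueue []
  #7 pop 6: in=⊤ → ⊤ (was 0); enqueue [2]
  #8 pop 0: in=⊤ → ⊤ (no change)
  #9 pop 2: in=⊤ → ⊤ (no change)

Fixpoint:
  val[0] = ⊤
  val[1] = ⊤
  val[2] = ⊤
  val[3] = ⊤
  val[4] = ⊤
  val[5] = ⊤
  val[6] = ⊤

⊤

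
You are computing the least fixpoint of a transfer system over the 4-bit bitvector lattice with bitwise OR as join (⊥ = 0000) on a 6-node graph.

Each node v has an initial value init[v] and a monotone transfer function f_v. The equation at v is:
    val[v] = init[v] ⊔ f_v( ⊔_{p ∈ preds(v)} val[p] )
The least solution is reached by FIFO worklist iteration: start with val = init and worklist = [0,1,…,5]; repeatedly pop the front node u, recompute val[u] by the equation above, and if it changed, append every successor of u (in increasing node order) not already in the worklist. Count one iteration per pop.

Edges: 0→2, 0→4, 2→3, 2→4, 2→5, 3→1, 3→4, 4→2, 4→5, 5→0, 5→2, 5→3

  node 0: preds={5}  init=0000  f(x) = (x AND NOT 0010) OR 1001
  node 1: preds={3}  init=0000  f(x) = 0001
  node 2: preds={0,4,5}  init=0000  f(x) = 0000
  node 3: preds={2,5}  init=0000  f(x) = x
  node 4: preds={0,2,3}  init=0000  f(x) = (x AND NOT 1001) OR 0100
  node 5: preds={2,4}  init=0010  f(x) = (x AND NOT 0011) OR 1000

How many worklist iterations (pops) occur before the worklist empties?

13

Worklist (13 pops):
  #1 pop 0: in=0010 → 1001 (was 0000); enqueue []
  #2 pop 1: in=0000 → 0001 (was 0000); enqueue []
  #3 pop 2: in=1011 → 0000 (no change)
  #4 pop 3: in=0010 → 0010 (was 0000); enqueue [1]
  #5 pop 4: in=1011 → 0110 (was 0000); enqueue [2]
  #6 pop 5: in=0110 → 1110 (was 0010); enqueue [0,3]
  #7 pop 1: in=0010 → 0001 (no change)
  #8 pop 2: in=1111 → 0000 (no change)
  #9 pop 0: in=1110 → 1101 (was 1001); enqueue [2,4]
  #10 pop 3: in=1110 → 1110 (was 0010); enqueue [1]
  #11 pop 2: in=1111 → 0000 (no change)
  #12 pop 4: in=1111 → 0110 (no change)
  #13 pop 1: in=1110 → 0001 (no change)

Fixpoint:
  val[0] = 1101
  val[1] = 0001
  val[2] = 0000
  val[3] = 1110
  val[4] = 0110
  val[5] = 1110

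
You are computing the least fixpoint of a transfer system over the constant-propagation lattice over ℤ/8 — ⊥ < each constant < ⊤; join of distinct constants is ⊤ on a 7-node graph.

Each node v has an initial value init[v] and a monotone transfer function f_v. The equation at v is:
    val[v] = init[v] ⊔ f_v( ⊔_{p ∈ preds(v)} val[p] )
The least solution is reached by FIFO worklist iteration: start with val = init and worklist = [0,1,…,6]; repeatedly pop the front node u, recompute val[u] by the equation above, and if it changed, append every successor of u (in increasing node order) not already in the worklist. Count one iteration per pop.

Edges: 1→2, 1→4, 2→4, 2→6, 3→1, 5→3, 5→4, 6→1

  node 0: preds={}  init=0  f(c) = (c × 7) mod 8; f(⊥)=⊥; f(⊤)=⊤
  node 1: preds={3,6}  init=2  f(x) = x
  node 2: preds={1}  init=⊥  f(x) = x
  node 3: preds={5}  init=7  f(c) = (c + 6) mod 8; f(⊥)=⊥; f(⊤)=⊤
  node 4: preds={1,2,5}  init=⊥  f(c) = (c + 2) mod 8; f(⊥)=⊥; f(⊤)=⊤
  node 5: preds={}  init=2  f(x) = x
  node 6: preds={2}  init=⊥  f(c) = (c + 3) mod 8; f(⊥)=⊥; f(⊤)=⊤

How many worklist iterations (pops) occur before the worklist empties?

Trace (8 dequeues):
  [1] u=0 | in ⊥ | out 0 | ==
  [2] u=1 | in 7 | out ⊤ | prev 2 | push {}
  [3] u=2 | in ⊤ | out ⊤ | prev ⊥ | push {}
  [4] u=3 | in 2 | out ⊤ | prev 7 | push {1}
  [5] u=4 | in ⊤ | out ⊤ | prev ⊥ | push {}
  [6] u=5 | in ⊥ | out 2 | ==
  [7] u=6 | in ⊤ | out ⊤ | prev ⊥ | push {}
  [8] u=1 | in ⊤ | out ⊤ | ==

Converged values:
  [0] 0
  [1] ⊤
  [2] ⊤
  [3] ⊤
  [4] ⊤
  [5] 2
  [6] ⊤

8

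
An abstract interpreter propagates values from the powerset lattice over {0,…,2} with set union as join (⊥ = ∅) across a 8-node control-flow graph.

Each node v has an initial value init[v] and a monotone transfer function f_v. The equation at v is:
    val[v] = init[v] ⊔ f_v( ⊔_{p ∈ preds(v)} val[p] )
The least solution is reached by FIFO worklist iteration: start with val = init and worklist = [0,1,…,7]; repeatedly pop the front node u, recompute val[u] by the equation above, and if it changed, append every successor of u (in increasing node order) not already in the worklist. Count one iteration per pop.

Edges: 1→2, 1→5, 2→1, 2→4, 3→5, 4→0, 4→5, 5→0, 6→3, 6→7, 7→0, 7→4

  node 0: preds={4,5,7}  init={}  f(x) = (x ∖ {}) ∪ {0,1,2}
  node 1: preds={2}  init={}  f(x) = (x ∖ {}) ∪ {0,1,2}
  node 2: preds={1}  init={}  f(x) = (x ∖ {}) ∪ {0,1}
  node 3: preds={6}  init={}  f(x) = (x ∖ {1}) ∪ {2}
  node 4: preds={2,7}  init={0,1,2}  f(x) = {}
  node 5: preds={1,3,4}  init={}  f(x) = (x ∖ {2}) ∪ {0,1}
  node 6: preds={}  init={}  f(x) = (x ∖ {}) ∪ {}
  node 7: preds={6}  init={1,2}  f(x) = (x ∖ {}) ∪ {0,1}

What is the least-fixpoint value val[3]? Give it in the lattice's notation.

{2}

Iteration log — 11 steps:
  step 1. node 0  ⊔preds={0,1,2}  new={0,1,2}  old={}  +wl: 
  step 2. node 1  ⊔preds={}  new={0,1,2}  old={}  +wl: 
  step 3. node 2  ⊔preds={0,1,2}  new={0,1,2}  old={}  +wl: 1
  step 4. node 3  ⊔preds={}  new={2}  old={}  +wl: 
  step 5. node 4  ⊔preds={0,1,2}  new={0,1,2}  stable
  step 6. node 5  ⊔preds={0,1,2}  new={0,1}  old={}  +wl: 0
  step 7. node 6  ⊔preds={}  new={}  stable
  step 8. node 7  ⊔preds={}  new={0,1,2}  old={1,2}  +wl: 4
  step 9. node 1  ⊔preds={0,1,2}  new={0,1,2}  stable
  step 10. node 0  ⊔preds={0,1,2}  new={0,1,2}  stable
  step 11. node 4  ⊔preds={0,1,2}  new={0,1,2}  stable

Least fixpoint reached:
  node 0: {0,1,2}
  node 1: {0,1,2}
  node 2: {0,1,2}
  node 3: {2}
  node 4: {0,1,2}
  node 5: {0,1}
  node 6: {}
  node 7: {0,1,2}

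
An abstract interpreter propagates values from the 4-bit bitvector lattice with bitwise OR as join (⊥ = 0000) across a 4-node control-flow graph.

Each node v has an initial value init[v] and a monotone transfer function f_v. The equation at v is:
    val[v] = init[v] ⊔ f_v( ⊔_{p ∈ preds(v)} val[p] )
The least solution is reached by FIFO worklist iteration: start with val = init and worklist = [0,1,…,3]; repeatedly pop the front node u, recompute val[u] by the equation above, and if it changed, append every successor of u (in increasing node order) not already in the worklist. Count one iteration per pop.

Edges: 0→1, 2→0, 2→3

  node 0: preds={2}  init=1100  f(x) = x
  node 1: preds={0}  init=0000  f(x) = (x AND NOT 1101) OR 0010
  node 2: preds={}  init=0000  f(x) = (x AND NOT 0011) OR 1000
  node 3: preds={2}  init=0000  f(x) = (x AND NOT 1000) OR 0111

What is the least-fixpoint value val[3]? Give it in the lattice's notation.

0111

Trace (5 dequeues):
  [1] u=0 | in 0000 | out 1100 | ==
  [2] u=1 | in 1100 | out 0010 | prev 0000 | push {}
  [3] u=2 | in 0000 | out 1000 | prev 0000 | push {0}
  [4] u=3 | in 1000 | out 0111 | prev 0000 | push {}
  [5] u=0 | in 1000 | out 1100 | ==

Converged values:
  [0] 1100
  [1] 0010
  [2] 1000
  [3] 0111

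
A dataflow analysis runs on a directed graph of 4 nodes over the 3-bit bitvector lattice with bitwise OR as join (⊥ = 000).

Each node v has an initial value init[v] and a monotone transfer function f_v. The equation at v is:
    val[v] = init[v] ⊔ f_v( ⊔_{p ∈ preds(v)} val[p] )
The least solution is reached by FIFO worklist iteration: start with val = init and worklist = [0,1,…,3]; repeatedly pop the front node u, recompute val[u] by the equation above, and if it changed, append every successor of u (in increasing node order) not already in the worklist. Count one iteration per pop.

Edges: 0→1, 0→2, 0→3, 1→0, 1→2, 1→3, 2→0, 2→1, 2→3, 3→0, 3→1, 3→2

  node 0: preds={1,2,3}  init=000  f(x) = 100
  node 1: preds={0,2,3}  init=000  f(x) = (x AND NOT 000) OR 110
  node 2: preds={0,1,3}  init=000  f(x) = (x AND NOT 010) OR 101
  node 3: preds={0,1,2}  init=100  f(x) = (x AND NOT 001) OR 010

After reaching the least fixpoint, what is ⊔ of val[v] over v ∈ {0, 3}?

110

Worklist (9 pops):
  #1 pop 0: in=100 → 100 (was 000); enqueue []
  #2 pop 1: in=100 → 110 (was 000); enqueue [0]
  #3 pop 2: in=110 → 101 (was 000); enqueue [1]
  #4 pop 3: in=111 → 110 (was 100); enqueue [2]
  #5 pop 0: in=111 → 100 (no change)
  #6 pop 1: in=111 → 111 (was 110); enqueue [0,3]
  #7 pop 2: in=111 → 101 (no change)
  #8 pop 0: in=111 → 100 (no change)
  #9 pop 3: in=111 → 110 (no change)

Fixpoint:
  val[0] = 100
  val[1] = 111
  val[2] = 101
  val[3] = 110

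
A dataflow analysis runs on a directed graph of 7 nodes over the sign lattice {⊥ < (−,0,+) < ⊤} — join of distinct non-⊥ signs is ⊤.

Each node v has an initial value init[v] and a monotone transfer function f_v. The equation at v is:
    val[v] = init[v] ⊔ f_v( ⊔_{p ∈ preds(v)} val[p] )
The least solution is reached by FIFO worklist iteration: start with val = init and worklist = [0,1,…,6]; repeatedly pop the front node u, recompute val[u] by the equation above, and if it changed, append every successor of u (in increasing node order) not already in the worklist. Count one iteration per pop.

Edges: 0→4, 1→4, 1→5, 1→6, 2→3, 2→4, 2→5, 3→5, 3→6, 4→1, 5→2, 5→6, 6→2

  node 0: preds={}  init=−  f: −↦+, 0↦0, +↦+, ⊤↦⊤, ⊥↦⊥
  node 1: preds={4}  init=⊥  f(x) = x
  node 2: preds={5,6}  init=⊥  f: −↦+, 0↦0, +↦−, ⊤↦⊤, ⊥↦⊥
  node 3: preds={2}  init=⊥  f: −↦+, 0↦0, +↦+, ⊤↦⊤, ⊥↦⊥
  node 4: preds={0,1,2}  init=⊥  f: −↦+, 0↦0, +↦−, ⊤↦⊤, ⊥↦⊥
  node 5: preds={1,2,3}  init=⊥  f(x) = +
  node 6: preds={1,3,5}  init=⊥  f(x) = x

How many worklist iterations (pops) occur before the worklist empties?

22

Worklist (22 pops):
  #1 pop 0: in=⊥ → − (no change)
  #2 pop 1: in=⊥ → ⊥ (no change)
  #3 pop 2: in=⊥ → ⊥ (no change)
  #4 pop 3: in=⊥ → ⊥ (no change)
  #5 pop 4: in=− → + (was ⊥); enqueue [1]
  #6 pop 5: in=⊥ → + (was ⊥); enqueue [2]
  #7 pop 6: in=+ → + (was ⊥); enqueue []
  #8 pop 1: in=+ → + (was ⊥); enqueue [4,5,6]
  #9 pop 2: in=+ → − (was ⊥); enqueue [3]
  #10 pop 4: in=⊤ → ⊤ (was +); enqueue [1]
  #11 pop 5: in=⊤ → + (no change)
  #12 pop 6: in=+ → + (no change)
  #13 pop 3: in=− → + (was ⊥); enqueue [5,6]
  #14 pop 1: in=⊤ → ⊤ (was +); enqueue [4]
  #15 pop 5: in=⊤ → + (no change)
  #16 pop 6: in=⊤ → ⊤ (was +); enqueue [2]
  #17 pop 4: in=⊤ → ⊤ (no change)
  #18 pop 2: in=⊤ → ⊤ (was −); enqueue [3,4,5]
  #19 pop 3: in=⊤ → ⊤ (was +); enqueue [6]
  #20 pop 4: in=⊤ → ⊤ (no change)
  #21 pop 5: in=⊤ → + (no change)
  #22 pop 6: in=⊤ → ⊤ (no change)

Fixpoint:
  val[0] = −
  val[1] = ⊤
  val[2] = ⊤
  val[3] = ⊤
  val[4] = ⊤
  val[5] = +
  val[6] = ⊤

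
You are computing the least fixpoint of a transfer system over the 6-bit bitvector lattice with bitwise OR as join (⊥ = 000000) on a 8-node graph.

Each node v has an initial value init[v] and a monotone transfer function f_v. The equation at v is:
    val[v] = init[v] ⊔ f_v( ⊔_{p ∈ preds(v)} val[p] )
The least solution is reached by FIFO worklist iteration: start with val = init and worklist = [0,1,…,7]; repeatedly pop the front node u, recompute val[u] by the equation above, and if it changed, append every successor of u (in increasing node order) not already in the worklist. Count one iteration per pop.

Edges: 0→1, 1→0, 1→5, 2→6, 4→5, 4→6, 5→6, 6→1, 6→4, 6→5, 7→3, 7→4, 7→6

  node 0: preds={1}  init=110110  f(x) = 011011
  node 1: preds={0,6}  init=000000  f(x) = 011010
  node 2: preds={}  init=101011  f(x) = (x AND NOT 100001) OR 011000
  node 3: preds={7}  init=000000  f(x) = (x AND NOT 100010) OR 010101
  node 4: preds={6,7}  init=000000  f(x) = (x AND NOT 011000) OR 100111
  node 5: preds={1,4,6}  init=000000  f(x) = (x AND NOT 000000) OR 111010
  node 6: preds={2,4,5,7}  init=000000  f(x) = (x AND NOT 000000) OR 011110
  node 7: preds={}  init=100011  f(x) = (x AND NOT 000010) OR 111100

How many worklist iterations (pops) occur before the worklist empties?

Iteration log — 14 steps:
  step 1. node 0  ⊔preds=000000  new=111111  old=110110  +wl: 
  step 2. node 1  ⊔preds=111111  new=011010  old=000000  +wl: 0
  step 3. node 2  ⊔preds=000000  new=111011  old=101011  +wl: 
  step 4. node 3  ⊔preds=100011  new=010101  old=000000  +wl: 
  step 5. node 4  ⊔preds=100011  new=100111  old=000000  +wl: 
  step 6. node 5  ⊔preds=111111  new=111111  old=000000  +wl: 
  step 7. node 6  ⊔preds=111111  new=111111  old=000000  +wl: 1,4,5
  step 8. node 7  ⊔preds=000000  new=111111  old=100011  +wl: 3,6
  step 9. node 0  ⊔preds=011010  new=111111  stable
  step 10. node 1  ⊔preds=111111  new=011010  stable
  step 11. node 4  ⊔preds=111111  new=100111  stable
  step 12. node 5  ⊔preds=111111  new=111111  stable
  step 13. node 3  ⊔preds=111111  new=011101  old=010101  +wl: 
  step 14. node 6  ⊔preds=111111  new=111111  stable

Least fixpoint reached:
  node 0: 111111
  node 1: 011010
  node 2: 111011
  node 3: 011101
  node 4: 100111
  node 5: 111111
  node 6: 111111
  node 7: 111111

14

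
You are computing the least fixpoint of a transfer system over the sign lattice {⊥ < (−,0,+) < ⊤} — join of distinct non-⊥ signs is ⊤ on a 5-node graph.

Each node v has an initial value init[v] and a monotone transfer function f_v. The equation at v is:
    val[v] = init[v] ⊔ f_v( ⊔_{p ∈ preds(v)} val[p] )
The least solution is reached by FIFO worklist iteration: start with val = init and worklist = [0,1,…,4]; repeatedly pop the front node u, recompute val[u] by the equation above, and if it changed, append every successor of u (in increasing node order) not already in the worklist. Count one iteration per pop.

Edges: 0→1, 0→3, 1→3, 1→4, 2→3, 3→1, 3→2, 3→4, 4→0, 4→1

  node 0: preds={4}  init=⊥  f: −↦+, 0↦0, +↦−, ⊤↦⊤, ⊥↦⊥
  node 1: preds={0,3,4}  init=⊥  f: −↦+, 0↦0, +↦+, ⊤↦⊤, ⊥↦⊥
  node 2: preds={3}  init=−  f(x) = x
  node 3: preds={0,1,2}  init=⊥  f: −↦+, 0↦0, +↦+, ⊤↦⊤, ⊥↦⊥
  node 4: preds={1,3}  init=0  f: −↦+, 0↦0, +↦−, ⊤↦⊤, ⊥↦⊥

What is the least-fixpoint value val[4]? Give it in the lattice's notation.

⊤

Worklist (11 pops):
  #1 pop 0: in=0 → 0 (was ⊥); enqueue []
  #2 pop 1: in=0 → 0 (was ⊥); enqueue []
  #3 pop 2: in=⊥ → − (no change)
  #4 pop 3: in=⊤ → ⊤ (was ⊥); enqueue [1,2]
  #5 pop 4: in=⊤ → ⊤ (was 0); enqueue [0]
  #6 pop 1: in=⊤ → ⊤ (was 0); enqueue [3,4]
  #7 pop 2: in=⊤ → ⊤ (was −); enqueue []
  #8 pop 0: in=⊤ → ⊤ (was 0); enqueue [1]
  #9 pop 3: in=⊤ → ⊤ (no change)
  #10 pop 4: in=⊤ → ⊤ (no change)
  #11 pop 1: in=⊤ → ⊤ (no change)

Fixpoint:
  val[0] = ⊤
  val[1] = ⊤
  val[2] = ⊤
  val[3] = ⊤
  val[4] = ⊤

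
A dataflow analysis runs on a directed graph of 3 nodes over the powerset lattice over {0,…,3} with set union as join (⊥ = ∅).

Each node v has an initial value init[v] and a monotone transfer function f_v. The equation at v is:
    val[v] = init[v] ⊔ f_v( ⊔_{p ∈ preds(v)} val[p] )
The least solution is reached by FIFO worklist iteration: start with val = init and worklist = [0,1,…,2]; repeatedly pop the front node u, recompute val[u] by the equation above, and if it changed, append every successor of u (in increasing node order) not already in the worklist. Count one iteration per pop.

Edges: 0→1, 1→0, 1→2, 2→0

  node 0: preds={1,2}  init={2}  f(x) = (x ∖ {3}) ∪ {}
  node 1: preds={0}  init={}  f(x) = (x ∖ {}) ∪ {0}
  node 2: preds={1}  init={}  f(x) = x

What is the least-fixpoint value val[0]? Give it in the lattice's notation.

{0,2}

Iteration log — 5 steps:
  step 1. node 0  ⊔preds={}  new={2}  stable
  step 2. node 1  ⊔preds={2}  new={0,2}  old={}  +wl: 0
  step 3. node 2  ⊔preds={0,2}  new={0,2}  old={}  +wl: 
  step 4. node 0  ⊔preds={0,2}  new={0,2}  old={2}  +wl: 1
  step 5. node 1  ⊔preds={0,2}  new={0,2}  stable

Least fixpoint reached:
  node 0: {0,2}
  node 1: {0,2}
  node 2: {0,2}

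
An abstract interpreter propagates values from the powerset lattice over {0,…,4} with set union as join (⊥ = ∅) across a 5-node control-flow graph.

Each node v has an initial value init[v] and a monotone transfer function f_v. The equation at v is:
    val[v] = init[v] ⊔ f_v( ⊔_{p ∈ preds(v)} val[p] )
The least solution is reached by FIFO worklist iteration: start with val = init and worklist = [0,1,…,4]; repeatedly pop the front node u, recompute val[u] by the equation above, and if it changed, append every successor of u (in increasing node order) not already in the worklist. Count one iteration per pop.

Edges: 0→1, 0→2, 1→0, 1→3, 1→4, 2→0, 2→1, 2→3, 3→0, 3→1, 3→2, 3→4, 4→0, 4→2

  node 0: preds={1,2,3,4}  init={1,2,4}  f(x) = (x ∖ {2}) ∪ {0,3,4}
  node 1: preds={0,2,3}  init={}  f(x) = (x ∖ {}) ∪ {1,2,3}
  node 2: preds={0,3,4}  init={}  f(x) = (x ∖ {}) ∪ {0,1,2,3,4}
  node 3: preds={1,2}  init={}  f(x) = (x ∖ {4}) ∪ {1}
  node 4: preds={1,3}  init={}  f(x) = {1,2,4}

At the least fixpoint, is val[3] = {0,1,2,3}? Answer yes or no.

yes

Worklist (8 pops):
  #1 pop 0: in={} → {0,1,2,3,4} (was {1,2,4}); enqueue []
  #2 pop 1: in={0,1,2,3,4} → {0,1,2,3,4} (was {}); enqueue [0]
  #3 pop 2: in={0,1,2,3,4} → {0,1,2,3,4} (was {}); enqueue [1]
  #4 pop 3: in={0,1,2,3,4} → {0,1,2,3} (was {}); enqueue [2]
  #5 pop 4: in={0,1,2,3,4} → {1,2,4} (was {}); enqueue []
  #6 pop 0: in={0,1,2,3,4} → {0,1,2,3,4} (no change)
  #7 pop 1: in={0,1,2,3,4} → {0,1,2,3,4} (no change)
  #8 pop 2: in={0,1,2,3,4} → {0,1,2,3,4} (no change)

Fixpoint:
  val[0] = {0,1,2,3,4}
  val[1] = {0,1,2,3,4}
  val[2] = {0,1,2,3,4}
  val[3] = {0,1,2,3}
  val[4] = {1,2,4}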